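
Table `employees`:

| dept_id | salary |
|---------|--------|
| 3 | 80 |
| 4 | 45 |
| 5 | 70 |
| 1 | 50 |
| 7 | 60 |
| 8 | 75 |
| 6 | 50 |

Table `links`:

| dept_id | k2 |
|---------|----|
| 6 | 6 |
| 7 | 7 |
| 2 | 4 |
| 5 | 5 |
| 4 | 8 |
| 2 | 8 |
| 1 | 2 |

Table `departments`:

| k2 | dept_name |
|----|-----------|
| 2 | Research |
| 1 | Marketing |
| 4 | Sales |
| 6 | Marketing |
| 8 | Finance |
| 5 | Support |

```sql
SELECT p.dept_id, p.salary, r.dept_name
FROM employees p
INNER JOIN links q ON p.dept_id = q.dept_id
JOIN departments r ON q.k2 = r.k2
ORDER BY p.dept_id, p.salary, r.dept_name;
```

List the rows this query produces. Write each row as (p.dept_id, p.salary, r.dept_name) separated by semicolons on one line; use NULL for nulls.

Step 1 — p INNER JOIN q on dept_id → 5 row(s).
Then INNER JOIN `departments r` on k2: keep only rows whose q.k2 appears in r.

(1, 50, Research); (4, 45, Finance); (5, 70, Support); (6, 50, Marketing)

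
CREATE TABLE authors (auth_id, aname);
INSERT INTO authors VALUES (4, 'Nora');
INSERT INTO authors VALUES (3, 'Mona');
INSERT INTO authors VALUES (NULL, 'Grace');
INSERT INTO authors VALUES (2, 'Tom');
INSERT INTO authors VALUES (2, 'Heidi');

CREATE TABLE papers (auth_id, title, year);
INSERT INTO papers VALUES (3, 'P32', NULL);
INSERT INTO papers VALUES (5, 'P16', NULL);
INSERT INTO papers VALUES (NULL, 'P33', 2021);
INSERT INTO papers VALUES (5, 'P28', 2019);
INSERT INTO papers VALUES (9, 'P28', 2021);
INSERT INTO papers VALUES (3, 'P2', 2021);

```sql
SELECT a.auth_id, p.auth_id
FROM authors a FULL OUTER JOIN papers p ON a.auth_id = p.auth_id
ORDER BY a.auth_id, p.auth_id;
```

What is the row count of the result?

FULL OUTER JOIN keeps every row from both sides; unmatched rows get NULL for the other side's columns.
Matching on a.auth_id = p.auth_id. A NULL in a compared column never satisfies the condition.
- a row (auth_id=4): no match → kept, p columns NULL.
- a row (auth_id=3): matches 2 p row(s) → 2 output row(s).
- a row (auth_id=NULL): no match → kept, p columns NULL.
- a row (auth_id=2): no match → kept, p columns NULL.
- a row (auth_id=2): no match → kept, p columns NULL.
- plus 4 unmatched p row(s), each kept with NULL a columns.
Total: 2 matched + 8 padded = 10 rows.

10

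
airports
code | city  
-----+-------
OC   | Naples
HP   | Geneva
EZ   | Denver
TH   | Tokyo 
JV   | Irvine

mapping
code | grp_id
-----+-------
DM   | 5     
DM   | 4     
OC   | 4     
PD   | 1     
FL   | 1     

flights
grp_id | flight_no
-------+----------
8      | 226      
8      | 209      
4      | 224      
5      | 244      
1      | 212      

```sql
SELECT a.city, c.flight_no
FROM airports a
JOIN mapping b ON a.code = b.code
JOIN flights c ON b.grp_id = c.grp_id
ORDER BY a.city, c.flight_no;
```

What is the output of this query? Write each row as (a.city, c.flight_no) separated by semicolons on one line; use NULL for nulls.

Step 1 — a INNER JOIN b on code → 1 row(s).
Then INNER JOIN `flights c` on grp_id: keep only rows whose b.grp_id appears in c.

(Naples, 224)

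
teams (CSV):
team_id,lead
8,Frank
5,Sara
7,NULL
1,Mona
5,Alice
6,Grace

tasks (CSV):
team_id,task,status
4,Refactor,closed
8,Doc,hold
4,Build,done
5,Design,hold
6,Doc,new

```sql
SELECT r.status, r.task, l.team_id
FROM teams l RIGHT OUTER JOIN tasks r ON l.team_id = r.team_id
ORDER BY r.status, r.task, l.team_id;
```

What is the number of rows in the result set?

6

RIGHT JOIN keeps every row from `tasks`; unmatched rows get NULL for `teams`'s columns.
Matching on l.team_id = r.team_id.
- l row (team_id=8): matches 1 r row(s) → 1 output row(s).
- l row (team_id=5): matches 1 r row(s) → 1 output row(s).
- l row (team_id=7): no match.
- l row (team_id=1): no match.
- l row (team_id=5): matches 1 r row(s) → 1 output row(s).
- l row (team_id=6): matches 1 r row(s) → 1 output row(s).
- 2 r row(s) had no l match → kept, l columns NULL.
Total: 4 matched + 2 padded = 6 rows.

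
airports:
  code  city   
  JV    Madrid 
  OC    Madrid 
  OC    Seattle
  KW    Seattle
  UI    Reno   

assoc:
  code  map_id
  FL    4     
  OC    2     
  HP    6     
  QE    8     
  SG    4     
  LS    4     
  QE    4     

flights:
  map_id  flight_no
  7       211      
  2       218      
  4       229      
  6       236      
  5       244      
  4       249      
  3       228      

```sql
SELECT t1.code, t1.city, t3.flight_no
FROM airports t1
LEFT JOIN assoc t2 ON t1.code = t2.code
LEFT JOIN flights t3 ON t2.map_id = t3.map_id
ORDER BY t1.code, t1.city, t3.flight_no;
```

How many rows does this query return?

Joins associate left-to-right: airports LEFT JOIN assoc on code gives 5 intermediate row(s).
Then LEFT JOIN `flights t3` on map_id: each of those 5 rows is kept; rows whose t2.map_id has no match in t3 get NULL for t3's columns.
Result: 5 row(s).

5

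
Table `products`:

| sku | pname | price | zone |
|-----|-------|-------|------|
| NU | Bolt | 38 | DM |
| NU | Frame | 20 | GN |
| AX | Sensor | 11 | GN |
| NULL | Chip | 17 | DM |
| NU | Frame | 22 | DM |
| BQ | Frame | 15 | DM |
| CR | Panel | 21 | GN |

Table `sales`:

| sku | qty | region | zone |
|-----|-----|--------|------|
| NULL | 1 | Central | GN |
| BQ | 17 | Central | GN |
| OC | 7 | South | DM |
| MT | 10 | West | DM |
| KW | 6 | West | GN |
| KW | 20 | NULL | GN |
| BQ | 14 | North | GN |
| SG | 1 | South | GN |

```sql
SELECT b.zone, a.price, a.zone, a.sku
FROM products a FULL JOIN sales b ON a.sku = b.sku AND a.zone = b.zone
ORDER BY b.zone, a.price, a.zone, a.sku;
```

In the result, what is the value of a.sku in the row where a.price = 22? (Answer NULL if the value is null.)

FULL OUTER JOIN keeps every row from both sides; unmatched rows get NULL for the other side's columns.
Matching on a.sku = b.sku AND a.zone = b.zone. A NULL in a compared column never satisfies the condition.
Matched pairs: 0; unmatched a rows kept: 7; unmatched b rows kept: 8.

NU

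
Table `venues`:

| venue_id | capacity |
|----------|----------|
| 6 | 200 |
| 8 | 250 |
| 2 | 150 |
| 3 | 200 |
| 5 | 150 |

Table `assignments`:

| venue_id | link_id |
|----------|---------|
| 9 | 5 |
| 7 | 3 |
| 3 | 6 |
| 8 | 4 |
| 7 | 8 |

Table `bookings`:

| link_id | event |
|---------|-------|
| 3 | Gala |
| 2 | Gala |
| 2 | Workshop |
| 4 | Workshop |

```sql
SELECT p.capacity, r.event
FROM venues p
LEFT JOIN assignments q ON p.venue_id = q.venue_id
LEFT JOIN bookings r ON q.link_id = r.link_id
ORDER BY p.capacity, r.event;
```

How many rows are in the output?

5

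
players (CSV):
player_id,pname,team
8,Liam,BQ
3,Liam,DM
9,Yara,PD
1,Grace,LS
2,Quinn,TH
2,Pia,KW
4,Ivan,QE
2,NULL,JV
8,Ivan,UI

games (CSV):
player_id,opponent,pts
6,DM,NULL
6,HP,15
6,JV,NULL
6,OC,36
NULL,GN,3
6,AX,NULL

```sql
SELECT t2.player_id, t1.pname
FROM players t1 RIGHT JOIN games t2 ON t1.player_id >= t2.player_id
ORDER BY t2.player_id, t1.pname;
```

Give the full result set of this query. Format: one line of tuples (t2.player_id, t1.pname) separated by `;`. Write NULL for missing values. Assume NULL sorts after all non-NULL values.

RIGHT JOIN keeps every row from `games`; unmatched rows get NULL for `players`'s columns.
Matching on t1.player_id >= t2.player_id. A NULL in a compared column never satisfies the condition.
Matched pairs: 15; unmatched t2 rows kept: 1.

(6, Ivan); (6, Ivan); (6, Ivan); (6, Ivan); (6, Ivan); (6, Liam); (6, Liam); (6, Liam); (6, Liam); (6, Liam); (6, Yara); (6, Yara); (6, Yara); (6, Yara); (6, Yara); (NULL, NULL)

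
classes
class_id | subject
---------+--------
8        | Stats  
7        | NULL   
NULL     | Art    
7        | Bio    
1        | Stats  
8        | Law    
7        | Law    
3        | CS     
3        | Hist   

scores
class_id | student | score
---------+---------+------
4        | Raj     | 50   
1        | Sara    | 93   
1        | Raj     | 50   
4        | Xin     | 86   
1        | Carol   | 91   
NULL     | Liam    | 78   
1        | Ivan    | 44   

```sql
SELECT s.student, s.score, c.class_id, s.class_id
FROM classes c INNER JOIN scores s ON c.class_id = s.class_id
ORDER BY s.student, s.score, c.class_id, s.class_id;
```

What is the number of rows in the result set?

INNER JOIN keeps only pairs where the ON condition holds.
Matching on c.class_id = s.class_id. A NULL in a compared column never satisfies the condition.
Matched pairs: 4.
Total: 4 rows.

4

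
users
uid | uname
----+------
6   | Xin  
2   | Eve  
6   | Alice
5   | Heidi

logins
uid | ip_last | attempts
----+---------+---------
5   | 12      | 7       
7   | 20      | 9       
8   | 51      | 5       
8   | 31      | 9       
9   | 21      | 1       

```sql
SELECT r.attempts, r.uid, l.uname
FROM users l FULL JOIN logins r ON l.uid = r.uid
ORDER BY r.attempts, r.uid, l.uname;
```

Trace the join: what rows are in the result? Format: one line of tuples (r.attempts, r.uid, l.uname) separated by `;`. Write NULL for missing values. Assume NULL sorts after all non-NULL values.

FULL OUTER JOIN keeps every row from both sides; unmatched rows get NULL for the other side's columns.
Matching on l.uid = r.uid.
- uid=6: no r row matches, row kept with r columns NULL.
- uid=2: no r row matches, row kept with r columns NULL.
- uid=6: no r row matches, row kept with r columns NULL.
- uid=5: 1 matching r row(s), so 1 row(s) emitted.
- 4 r row(s) had no l match → kept, l columns NULL.
After projecting and ordering:
r.attempts | r.uid | l.uname
1 | 9 | NULL
5 | 8 | NULL
7 | 5 | Heidi
9 | 7 | NULL
9 | 8 | NULL
NULL | NULL | Alice
NULL | NULL | Eve
NULL | NULL | Xin

(1, 9, NULL); (5, 8, NULL); (7, 5, Heidi); (9, 7, NULL); (9, 8, NULL); (NULL, NULL, Alice); (NULL, NULL, Eve); (NULL, NULL, Xin)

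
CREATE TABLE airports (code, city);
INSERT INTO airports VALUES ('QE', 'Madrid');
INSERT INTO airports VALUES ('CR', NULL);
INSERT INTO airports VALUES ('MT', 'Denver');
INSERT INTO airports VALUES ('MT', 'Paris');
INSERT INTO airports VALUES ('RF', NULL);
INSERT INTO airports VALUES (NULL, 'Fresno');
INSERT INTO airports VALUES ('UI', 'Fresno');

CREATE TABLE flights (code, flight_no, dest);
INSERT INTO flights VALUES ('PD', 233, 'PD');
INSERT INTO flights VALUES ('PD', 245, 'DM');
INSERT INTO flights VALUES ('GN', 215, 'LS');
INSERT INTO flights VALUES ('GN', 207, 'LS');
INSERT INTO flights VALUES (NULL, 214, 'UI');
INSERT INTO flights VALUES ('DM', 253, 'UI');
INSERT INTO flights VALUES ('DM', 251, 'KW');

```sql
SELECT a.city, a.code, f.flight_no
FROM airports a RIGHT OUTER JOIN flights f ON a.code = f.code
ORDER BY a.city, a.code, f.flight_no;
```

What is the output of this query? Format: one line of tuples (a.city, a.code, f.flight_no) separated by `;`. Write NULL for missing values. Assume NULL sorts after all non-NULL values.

(NULL, NULL, 207); (NULL, NULL, 214); (NULL, NULL, 215); (NULL, NULL, 233); (NULL, NULL, 245); (NULL, NULL, 251); (NULL, NULL, 253)

RIGHT JOIN keeps every row from `flights`; unmatched rows get NULL for `airports`'s columns.
Matching on a.code = f.code. A NULL in a compared column never satisfies the condition.
- a row (code=QE): no match.
- a row (code=CR): no match.
- a row (code=MT): no match.
- a row (code=MT): no match.
- a row (code=RF): no match.
- a row (code=NULL): no match.
- a row (code=UI): no match.
- 7 f row(s) had no a match → kept, a columns NULL.
After projecting and ordering:
a.city | a.code | f.flight_no
NULL | NULL | 207
NULL | NULL | 214
NULL | NULL | 215
NULL | NULL | 233
NULL | NULL | 245
NULL | NULL | 251
NULL | NULL | 253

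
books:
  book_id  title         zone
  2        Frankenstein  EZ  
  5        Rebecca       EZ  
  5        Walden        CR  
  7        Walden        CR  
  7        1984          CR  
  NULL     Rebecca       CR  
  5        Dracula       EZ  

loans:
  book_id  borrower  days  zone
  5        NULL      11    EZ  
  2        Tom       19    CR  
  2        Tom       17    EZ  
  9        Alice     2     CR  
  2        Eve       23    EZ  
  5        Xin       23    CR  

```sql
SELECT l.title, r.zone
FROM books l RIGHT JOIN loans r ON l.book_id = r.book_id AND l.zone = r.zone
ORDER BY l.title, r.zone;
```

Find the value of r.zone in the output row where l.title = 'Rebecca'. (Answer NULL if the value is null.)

EZ

RIGHT JOIN keeps every row from `loans`; unmatched rows get NULL for `books`'s columns.
Matching on l.book_id = r.book_id AND l.zone = r.zone. A NULL in a compared column never satisfies the condition.
Matched pairs: 5; unmatched r rows kept: 2.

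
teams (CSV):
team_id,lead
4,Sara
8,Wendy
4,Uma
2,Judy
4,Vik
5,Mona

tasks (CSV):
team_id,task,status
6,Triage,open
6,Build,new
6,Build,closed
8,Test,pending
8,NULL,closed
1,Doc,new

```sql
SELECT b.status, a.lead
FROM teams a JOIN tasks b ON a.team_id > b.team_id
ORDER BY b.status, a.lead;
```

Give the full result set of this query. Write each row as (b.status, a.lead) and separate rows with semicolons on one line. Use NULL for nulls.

(closed, Wendy); (new, Judy); (new, Mona); (new, Sara); (new, Uma); (new, Vik); (new, Wendy); (new, Wendy); (open, Wendy)

INNER JOIN keeps only pairs where the ON condition holds.
Matching on a.team_id > b.team_id.
Matched pairs: 9.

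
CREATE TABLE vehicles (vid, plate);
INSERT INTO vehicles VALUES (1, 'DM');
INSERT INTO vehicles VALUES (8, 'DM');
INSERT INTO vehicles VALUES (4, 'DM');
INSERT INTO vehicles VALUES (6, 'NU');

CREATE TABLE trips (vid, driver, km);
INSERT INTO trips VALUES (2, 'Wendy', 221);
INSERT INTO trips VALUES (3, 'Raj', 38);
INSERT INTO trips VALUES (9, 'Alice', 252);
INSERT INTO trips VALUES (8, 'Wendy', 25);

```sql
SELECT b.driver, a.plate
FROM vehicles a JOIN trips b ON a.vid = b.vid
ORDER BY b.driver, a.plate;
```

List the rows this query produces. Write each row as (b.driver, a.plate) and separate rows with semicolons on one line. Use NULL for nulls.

INNER JOIN keeps only pairs where the ON condition holds.
Matching on a.vid = b.vid.
- a row (vid=1): no match → dropped.
- a row (vid=8): matches 1 b row(s) → 1 output row(s).
- a row (vid=4): no match → dropped.
- a row (vid=6): no match → dropped.
After projecting and ordering:
b.driver | a.plate
Wendy | DM

(Wendy, DM)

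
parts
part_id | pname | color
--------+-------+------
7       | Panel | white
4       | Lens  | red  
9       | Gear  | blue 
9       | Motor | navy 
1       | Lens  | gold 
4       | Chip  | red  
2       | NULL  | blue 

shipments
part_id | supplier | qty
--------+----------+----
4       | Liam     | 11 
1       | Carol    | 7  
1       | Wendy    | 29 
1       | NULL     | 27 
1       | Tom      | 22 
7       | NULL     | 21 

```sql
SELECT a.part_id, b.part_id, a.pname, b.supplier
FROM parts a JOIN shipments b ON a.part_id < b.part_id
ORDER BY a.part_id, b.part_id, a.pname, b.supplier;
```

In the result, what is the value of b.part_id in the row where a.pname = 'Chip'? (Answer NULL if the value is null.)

7

INNER JOIN keeps only pairs where the ON condition holds.
Matching on a.part_id < b.part_id.
- part_id=7: no matching b row, dropped.
- part_id=4: 1 matching b row(s), so 1 row(s) emitted.
- part_id=9: no matching b row, dropped.
- part_id=9: no matching b row, dropped.
- part_id=1: 2 matching b row(s), so 2 row(s) emitted.
- part_id=4: 1 matching b row(s), so 1 row(s) emitted.
- part_id=2: 2 matching b row(s), so 2 row(s) emitted.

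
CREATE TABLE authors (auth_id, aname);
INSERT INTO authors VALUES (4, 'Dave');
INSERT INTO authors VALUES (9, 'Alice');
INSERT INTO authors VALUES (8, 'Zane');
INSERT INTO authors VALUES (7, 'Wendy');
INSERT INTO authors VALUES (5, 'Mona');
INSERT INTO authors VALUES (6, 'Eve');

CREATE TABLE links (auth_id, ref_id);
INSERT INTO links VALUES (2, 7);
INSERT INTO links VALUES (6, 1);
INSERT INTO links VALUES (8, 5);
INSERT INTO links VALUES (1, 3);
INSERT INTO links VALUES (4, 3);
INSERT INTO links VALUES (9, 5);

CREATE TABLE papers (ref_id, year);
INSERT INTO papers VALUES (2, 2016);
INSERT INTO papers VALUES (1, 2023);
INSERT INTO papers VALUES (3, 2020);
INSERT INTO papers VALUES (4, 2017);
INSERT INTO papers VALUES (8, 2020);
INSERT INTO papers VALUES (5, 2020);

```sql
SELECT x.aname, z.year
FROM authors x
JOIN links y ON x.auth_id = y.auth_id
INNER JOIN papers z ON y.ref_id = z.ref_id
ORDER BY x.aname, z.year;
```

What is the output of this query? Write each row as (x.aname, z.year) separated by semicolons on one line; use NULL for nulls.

Evaluate left to right. First `authors x INNER JOIN links y` on auth_id: 4 row(s).
Then INNER JOIN `papers z` on ref_id: keep only rows whose y.ref_id appears in z.

(Alice, 2020); (Dave, 2020); (Eve, 2023); (Zane, 2020)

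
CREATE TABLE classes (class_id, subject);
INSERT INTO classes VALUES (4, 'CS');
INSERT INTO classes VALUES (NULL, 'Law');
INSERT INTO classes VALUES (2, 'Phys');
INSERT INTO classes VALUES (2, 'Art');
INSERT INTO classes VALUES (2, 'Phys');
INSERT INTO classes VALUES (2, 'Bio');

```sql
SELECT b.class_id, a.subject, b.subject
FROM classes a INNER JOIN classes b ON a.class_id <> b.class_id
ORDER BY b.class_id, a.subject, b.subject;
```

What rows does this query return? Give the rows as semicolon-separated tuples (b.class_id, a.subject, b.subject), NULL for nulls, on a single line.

(2, CS, Art); (2, CS, Bio); (2, CS, Phys); (2, CS, Phys); (4, Art, CS); (4, Bio, CS); (4, Phys, CS); (4, Phys, CS)

INNER JOIN keeps only pairs where the ON condition holds.
Matching on a.class_id <> b.class_id. A NULL in a compared column never satisfies the condition.
Matched pairs: 8.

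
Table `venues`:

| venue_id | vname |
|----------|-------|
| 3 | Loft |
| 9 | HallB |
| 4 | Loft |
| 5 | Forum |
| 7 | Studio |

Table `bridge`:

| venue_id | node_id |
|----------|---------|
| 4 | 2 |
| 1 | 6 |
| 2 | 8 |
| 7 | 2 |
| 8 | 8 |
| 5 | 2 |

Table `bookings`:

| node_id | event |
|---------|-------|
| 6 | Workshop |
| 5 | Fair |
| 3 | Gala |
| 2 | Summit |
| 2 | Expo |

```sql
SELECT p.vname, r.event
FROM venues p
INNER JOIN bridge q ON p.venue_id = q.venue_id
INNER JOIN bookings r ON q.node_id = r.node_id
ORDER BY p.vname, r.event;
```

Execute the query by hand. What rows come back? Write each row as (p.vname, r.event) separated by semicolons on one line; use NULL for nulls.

Step 1 — p INNER JOIN q on venue_id → 3 row(s).
Then INNER JOIN `bookings r` on node_id: keep only rows whose q.node_id appears in r.

(Forum, Expo); (Forum, Summit); (Loft, Expo); (Loft, Summit); (Studio, Expo); (Studio, Summit)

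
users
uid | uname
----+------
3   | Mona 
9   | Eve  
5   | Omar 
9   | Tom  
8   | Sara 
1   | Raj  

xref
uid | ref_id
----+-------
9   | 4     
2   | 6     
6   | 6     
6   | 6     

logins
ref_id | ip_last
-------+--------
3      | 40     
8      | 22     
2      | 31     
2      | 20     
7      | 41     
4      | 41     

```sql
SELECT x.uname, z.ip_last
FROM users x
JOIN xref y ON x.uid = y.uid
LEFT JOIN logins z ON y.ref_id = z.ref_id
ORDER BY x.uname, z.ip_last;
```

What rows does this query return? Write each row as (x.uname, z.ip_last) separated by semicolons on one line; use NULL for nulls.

(Eve, 41); (Tom, 41)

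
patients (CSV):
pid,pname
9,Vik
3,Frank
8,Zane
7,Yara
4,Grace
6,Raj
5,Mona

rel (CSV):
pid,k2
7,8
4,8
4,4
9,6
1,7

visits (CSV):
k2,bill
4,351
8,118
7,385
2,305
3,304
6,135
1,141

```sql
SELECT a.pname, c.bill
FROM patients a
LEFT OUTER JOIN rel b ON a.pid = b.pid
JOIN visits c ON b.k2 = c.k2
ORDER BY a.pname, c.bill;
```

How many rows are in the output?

4

Evaluate left to right. First `patients a LEFT JOIN rel b` on pid: 8 row(s).
Then INNER JOIN `visits c` on k2: keep only rows whose b.k2 appears in c.
Result: 4 row(s).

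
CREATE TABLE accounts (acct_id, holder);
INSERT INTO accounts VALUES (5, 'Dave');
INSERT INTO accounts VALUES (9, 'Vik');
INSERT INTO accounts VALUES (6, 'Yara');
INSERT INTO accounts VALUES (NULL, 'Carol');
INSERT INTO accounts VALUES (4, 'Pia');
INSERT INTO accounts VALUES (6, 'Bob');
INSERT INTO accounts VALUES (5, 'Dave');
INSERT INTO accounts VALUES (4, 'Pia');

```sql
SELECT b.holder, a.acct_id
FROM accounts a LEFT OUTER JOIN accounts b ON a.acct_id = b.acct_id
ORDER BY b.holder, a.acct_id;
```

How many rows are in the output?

14

LEFT JOIN keeps every row from `accounts a`; unmatched rows get NULL for `accounts b`'s columns.
Matching on a.acct_id = b.acct_id. A NULL in a compared column never satisfies the condition.
- a row (acct_id=5): matches 2 b row(s) → 2 output row(s).
- a row (acct_id=9): matches 1 b row(s) → 1 output row(s).
- a row (acct_id=6): matches 2 b row(s) → 2 output row(s).
- a row (acct_id=NULL): no match → kept, b columns NULL.
- a row (acct_id=4): matches 2 b row(s) → 2 output row(s).
- a row (acct_id=6): matches 2 b row(s) → 2 output row(s).
- a row (acct_id=5): matches 2 b row(s) → 2 output row(s).
- a row (acct_id=4): matches 2 b row(s) → 2 output row(s).
Total: 13 matched + 1 padded = 14 rows.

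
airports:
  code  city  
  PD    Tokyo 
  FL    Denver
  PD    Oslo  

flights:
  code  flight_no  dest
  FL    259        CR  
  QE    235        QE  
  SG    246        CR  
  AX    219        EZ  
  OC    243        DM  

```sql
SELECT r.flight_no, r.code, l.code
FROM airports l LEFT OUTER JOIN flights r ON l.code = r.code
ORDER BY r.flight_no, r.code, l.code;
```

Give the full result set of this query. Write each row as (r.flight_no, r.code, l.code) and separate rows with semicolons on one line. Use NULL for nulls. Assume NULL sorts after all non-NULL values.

LEFT JOIN keeps every row from `airports`; unmatched rows get NULL for `flights`'s columns.
Matching on l.code = r.code.
- code=PD: no r row matches, row kept with r columns NULL.
- code=FL: 1 matching r row(s), so 1 row(s) emitted.
- code=PD: no r row matches, row kept with r columns NULL.
After projecting and ordering:
r.flight_no | r.code | l.code
259 | FL | FL
NULL | NULL | PD
NULL | NULL | PD

(259, FL, FL); (NULL, NULL, PD); (NULL, NULL, PD)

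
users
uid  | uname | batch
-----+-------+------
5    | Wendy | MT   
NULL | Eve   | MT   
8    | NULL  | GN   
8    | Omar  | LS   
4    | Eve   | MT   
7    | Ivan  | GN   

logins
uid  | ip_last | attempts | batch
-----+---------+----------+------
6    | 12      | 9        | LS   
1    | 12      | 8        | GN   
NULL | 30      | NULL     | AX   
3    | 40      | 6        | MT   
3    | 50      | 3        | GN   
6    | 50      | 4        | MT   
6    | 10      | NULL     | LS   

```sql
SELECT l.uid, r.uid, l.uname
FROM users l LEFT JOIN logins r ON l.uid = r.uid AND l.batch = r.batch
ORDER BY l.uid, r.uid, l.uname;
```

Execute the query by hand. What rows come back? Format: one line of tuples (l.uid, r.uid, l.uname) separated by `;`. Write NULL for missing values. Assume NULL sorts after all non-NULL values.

(4, NULL, Eve); (5, NULL, Wendy); (7, NULL, Ivan); (8, NULL, Omar); (8, NULL, NULL); (NULL, NULL, Eve)

LEFT JOIN keeps every row from `users`; unmatched rows get NULL for `logins`'s columns.
Matching on l.uid = r.uid AND l.batch = r.batch. A NULL in a compared column never satisfies the condition.
- l[0] uid=5, batch=MT → no match; kept with NULLs on the r side.
- l[1] uid=NULL, batch=MT → no match; kept with NULLs on the r side.
- l[2] uid=8, batch=GN → no match; kept with NULLs on the r side.
- l[3] uid=8, batch=LS → no match; kept with NULLs on the r side.
- l[4] uid=4, batch=MT → no match; kept with NULLs on the r side.
- l[5] uid=7, batch=GN → no match; kept with NULLs on the r side.
After projecting and ordering:
l.uid | r.uid | l.uname
4 | NULL | Eve
5 | NULL | Wendy
7 | NULL | Ivan
8 | NULL | Omar
8 | NULL | NULL
NULL | NULL | Eve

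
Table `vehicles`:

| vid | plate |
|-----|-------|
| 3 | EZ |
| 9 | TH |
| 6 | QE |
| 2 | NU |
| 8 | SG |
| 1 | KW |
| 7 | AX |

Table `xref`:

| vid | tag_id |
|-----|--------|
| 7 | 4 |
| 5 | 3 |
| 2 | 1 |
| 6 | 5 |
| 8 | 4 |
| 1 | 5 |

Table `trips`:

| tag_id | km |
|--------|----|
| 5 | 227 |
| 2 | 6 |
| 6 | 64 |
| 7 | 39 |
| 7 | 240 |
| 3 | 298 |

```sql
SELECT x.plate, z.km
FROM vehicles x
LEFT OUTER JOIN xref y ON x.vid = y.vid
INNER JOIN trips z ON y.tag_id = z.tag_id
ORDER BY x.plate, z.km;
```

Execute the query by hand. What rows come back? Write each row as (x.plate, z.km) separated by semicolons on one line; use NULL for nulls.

Evaluate left to right. First `vehicles x LEFT JOIN xref y` on vid: 7 row(s).
Then INNER JOIN `trips z` on tag_id: keep only rows whose y.tag_id appears in z.

(KW, 227); (QE, 227)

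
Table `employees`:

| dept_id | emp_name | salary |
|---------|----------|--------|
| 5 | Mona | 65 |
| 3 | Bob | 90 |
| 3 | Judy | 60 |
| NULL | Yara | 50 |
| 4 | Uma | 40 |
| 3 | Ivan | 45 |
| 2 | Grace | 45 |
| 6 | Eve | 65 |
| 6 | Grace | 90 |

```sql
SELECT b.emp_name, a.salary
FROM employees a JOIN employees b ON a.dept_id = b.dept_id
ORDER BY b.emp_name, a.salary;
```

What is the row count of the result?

INNER JOIN keeps only pairs where the ON condition holds.
Matching on a.dept_id = b.dept_id. A NULL in a compared column never satisfies the condition.
Matched pairs: 16.
Total: 16 rows.

16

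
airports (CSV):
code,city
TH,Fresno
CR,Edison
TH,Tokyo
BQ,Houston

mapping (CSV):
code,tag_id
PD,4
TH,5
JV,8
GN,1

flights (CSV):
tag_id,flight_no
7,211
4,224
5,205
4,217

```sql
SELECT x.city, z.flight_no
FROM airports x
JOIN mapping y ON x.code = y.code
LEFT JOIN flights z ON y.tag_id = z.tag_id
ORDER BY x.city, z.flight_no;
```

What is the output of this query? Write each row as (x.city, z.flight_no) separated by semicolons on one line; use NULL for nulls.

Evaluate left to right. First `airports x INNER JOIN mapping y` on code: 2 row(s).
Then LEFT JOIN `flights z` on tag_id: each of those 2 rows is kept; rows whose y.tag_id has no match in z get NULL for z's columns.

(Fresno, 205); (Tokyo, 205)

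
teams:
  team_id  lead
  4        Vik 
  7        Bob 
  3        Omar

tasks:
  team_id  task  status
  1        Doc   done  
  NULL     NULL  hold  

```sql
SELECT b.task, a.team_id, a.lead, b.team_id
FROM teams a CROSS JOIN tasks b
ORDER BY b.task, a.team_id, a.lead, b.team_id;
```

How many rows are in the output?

CROSS JOIN pairs every row of `teams` with every row of `tasks`: 3 × 2 = 6 rows.

6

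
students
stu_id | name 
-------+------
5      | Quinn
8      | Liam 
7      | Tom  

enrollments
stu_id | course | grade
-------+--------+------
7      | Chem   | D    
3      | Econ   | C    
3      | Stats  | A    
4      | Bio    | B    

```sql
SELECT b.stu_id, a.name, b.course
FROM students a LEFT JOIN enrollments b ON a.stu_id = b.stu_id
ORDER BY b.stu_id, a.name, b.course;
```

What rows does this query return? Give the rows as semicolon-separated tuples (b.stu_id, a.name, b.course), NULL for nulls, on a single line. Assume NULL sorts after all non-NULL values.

(7, Tom, Chem); (NULL, Liam, NULL); (NULL, Quinn, NULL)

LEFT JOIN keeps every row from `students`; unmatched rows get NULL for `enrollments`'s columns.
Matching on a.stu_id = b.stu_id.
- a (stu_id=5) has no partner → padded with NULL.
- a (stu_id=8) has no partner → padded with NULL.
- a (stu_id=7) pairs with 1 row(s) of b.
After projecting and ordering:
b.stu_id | a.name | b.course
7 | Tom | Chem
NULL | Liam | NULL
NULL | Quinn | NULL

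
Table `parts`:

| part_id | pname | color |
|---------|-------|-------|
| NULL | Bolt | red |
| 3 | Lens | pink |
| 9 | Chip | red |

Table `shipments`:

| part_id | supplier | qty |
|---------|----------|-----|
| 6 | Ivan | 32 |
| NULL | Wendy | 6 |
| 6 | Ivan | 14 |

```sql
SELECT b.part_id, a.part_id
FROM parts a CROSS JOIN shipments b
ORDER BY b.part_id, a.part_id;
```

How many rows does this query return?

CROSS JOIN pairs every row of `parts` with every row of `shipments`: 3 × 3 = 9 rows.

9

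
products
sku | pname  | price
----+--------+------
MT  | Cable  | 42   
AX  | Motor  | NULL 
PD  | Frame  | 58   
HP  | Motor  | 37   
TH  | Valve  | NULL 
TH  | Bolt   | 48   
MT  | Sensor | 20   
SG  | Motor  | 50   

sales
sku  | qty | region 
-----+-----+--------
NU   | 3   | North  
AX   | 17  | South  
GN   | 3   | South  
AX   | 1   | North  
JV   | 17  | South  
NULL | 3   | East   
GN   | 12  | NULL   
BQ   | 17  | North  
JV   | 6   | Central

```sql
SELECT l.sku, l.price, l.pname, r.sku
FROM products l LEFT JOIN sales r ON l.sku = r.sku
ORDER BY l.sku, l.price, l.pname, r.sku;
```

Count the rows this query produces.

9

LEFT JOIN keeps every row from `products`; unmatched rows get NULL for `sales`'s columns.
Matching on l.sku = r.sku. A NULL in a compared column never satisfies the condition.
- l[0] sku=MT → no match; kept with NULLs on the r side.
- l[1] sku=AX → 2 match(es) in r → 2 row(s).
- l[2] sku=PD → no match; kept with NULLs on the r side.
- l[3] sku=HP → no match; kept with NULLs on the r side.
- l[4] sku=TH → no match; kept with NULLs on the r side.
- l[5] sku=TH → no match; kept with NULLs on the r side.
- l[6] sku=MT → no match; kept with NULLs on the r side.
- l[7] sku=SG → no match; kept with NULLs on the r side.
Total: 2 matched + 7 padded = 9 rows.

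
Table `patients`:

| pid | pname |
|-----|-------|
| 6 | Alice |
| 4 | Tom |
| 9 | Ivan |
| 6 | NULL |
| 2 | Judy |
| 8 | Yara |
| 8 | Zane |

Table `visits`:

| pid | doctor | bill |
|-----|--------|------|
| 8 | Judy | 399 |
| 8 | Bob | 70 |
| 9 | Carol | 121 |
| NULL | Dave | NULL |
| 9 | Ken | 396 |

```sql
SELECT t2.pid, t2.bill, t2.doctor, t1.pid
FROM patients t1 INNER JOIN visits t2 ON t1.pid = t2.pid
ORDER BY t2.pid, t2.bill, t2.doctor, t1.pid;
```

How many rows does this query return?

INNER JOIN keeps only pairs where the ON condition holds.
Matching on t1.pid = t2.pid. A NULL in a compared column never satisfies the condition.
- t1[0] pid=6 → no match; dropped.
- t1[1] pid=4 → no match; dropped.
- t1[2] pid=9 → 2 match(es) in t2 → 2 row(s).
- t1[3] pid=6 → no match; dropped.
- t1[4] pid=2 → no match; dropped.
- t1[5] pid=8 → 2 match(es) in t2 → 2 row(s).
- t1[6] pid=8 → 2 match(es) in t2 → 2 row(s).
Total: 6 rows.

6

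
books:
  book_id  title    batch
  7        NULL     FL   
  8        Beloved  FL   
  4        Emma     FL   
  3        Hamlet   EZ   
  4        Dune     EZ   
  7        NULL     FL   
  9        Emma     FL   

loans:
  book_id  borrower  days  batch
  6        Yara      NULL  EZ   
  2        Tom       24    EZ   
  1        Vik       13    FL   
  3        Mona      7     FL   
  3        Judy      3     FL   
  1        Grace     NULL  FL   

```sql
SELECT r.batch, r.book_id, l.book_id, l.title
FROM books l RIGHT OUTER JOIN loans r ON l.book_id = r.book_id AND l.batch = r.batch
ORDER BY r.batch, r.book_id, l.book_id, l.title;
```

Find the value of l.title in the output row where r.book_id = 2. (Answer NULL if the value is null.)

RIGHT JOIN keeps every row from `loans`; unmatched rows get NULL for `books`'s columns.
Matching on l.book_id = r.book_id AND l.batch = r.batch.
- l (book_id=7, batch=FL) has no partner in r.
- l (book_id=8, batch=FL) has no partner in r.
- l (book_id=4, batch=FL) has no partner in r.
- l (book_id=3, batch=EZ) has no partner in r.
- l (book_id=4, batch=EZ) has no partner in r.
- l (book_id=7, batch=FL) has no partner in r.
- l (book_id=9, batch=FL) has no partner in r.
- 6 row(s) from r found no l partner → padded with NULL.

NULL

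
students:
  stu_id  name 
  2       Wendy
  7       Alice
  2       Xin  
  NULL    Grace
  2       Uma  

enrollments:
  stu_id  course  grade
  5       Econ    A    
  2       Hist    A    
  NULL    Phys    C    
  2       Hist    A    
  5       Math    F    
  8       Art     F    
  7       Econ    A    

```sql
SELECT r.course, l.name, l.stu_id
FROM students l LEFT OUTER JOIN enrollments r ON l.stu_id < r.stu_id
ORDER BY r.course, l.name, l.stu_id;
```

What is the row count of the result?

LEFT JOIN keeps every row from `students`; unmatched rows get NULL for `enrollments`'s columns.
Matching on l.stu_id < r.stu_id. A NULL in a compared column never satisfies the condition.
- l row (stu_id=2): matches 4 r row(s) → 4 output row(s).
- l row (stu_id=7): matches 1 r row(s) → 1 output row(s).
- l row (stu_id=2): matches 4 r row(s) → 4 output row(s).
- l row (stu_id=NULL): no match → kept, r columns NULL.
- l row (stu_id=2): matches 4 r row(s) → 4 output row(s).
Total: 13 matched + 1 padded = 14 rows.

14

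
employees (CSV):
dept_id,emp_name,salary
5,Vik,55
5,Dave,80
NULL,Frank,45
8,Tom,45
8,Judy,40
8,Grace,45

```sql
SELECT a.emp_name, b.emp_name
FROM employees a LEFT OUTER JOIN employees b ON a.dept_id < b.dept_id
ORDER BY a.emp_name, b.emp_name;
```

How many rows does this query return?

10

LEFT JOIN keeps every row from `employees a`; unmatched rows get NULL for `employees b`'s columns.
Matching on a.dept_id < b.dept_id. A NULL in a compared column never satisfies the condition.
- dept_id=5: 3 matching b row(s), so 3 row(s) emitted.
- dept_id=5: 3 matching b row(s), so 3 row(s) emitted.
- dept_id=NULL: no b row matches, row kept with b columns NULL.
- dept_id=8: no b row matches, row kept with b columns NULL.
- dept_id=8: no b row matches, row kept with b columns NULL.
- dept_id=8: no b row matches, row kept with b columns NULL.
Total: 6 matched + 4 padded = 10 rows.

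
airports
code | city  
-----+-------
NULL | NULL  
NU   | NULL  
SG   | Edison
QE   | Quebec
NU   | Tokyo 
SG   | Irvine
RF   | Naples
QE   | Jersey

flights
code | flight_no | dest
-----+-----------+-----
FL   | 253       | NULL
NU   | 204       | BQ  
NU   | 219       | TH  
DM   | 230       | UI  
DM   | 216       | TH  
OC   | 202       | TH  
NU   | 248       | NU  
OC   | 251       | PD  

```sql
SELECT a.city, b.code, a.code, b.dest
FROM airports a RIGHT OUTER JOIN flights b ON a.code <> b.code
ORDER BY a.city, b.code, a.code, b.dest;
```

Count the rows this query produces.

RIGHT JOIN keeps every row from `flights`; unmatched rows get NULL for `airports`'s columns.
Matching on a.code <> b.code. A NULL in a compared column never satisfies the condition.
- code=NULL: no matching b row.
- code=NU: 5 matching b row(s), so 5 row(s) emitted.
- code=SG: 8 matching b row(s), so 8 row(s) emitted.
- code=QE: 8 matching b row(s), so 8 row(s) emitted.
- code=NU: 5 matching b row(s), so 5 row(s) emitted.
- code=SG: 8 matching b row(s), so 8 row(s) emitted.
- code=RF: 8 matching b row(s), so 8 row(s) emitted.
- code=QE: 8 matching b row(s), so 8 row(s) emitted.
- every b row matched at least one a row.
Total: 50 rows.

50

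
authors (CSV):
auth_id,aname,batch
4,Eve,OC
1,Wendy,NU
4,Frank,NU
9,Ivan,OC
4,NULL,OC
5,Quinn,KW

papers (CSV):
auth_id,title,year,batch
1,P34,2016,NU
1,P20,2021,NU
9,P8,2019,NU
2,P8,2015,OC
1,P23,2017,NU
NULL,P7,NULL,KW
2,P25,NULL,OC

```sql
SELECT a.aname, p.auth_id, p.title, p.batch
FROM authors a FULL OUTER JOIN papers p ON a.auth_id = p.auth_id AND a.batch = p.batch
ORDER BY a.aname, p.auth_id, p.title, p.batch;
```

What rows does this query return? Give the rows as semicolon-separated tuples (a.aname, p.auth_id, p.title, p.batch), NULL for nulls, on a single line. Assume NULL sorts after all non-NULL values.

FULL OUTER JOIN keeps every row from both sides; unmatched rows get NULL for the other side's columns.
Matching on a.auth_id = p.auth_id AND a.batch = p.batch. A NULL in a compared column never satisfies the condition.
- auth_id=4, batch=OC: no p row matches, row kept with p columns NULL.
- auth_id=1, batch=NU: 3 matching p row(s), so 3 row(s) emitted.
- auth_id=4, batch=NU: no p row matches, row kept with p columns NULL.
- auth_id=9, batch=OC: no p row matches, row kept with p columns NULL.
- auth_id=4, batch=OC: no p row matches, row kept with p columns NULL.
- auth_id=5, batch=KW: no p row matches, row kept with p columns NULL.
- 4 row(s) from p found no a partner → padded with NULL.

(Eve, NULL, NULL, NULL); (Frank, NULL, NULL, NULL); (Ivan, NULL, NULL, NULL); (Quinn, NULL, NULL, NULL); (Wendy, 1, P20, NU); (Wendy, 1, P23, NU); (Wendy, 1, P34, NU); (NULL, 2, P25, OC); (NULL, 2, P8, OC); (NULL, 9, P8, NU); (NULL, NULL, P7, KW); (NULL, NULL, NULL, NULL)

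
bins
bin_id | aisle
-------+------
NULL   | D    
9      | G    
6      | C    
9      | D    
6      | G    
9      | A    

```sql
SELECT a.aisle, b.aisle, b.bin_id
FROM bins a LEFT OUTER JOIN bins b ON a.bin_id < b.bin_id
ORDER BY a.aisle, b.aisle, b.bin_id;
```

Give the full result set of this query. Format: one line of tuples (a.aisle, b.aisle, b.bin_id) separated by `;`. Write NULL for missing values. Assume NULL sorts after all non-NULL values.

(A, NULL, NULL); (C, A, 9); (C, D, 9); (C, G, 9); (D, NULL, NULL); (D, NULL, NULL); (G, A, 9); (G, D, 9); (G, G, 9); (G, NULL, NULL)

LEFT JOIN keeps every row from `bins a`; unmatched rows get NULL for `bins b`'s columns.
Matching on a.bin_id < b.bin_id. A NULL in a compared column never satisfies the condition.
- a row (bin_id=NULL): no match → kept, b columns NULL.
- a row (bin_id=9): no match → kept, b columns NULL.
- a row (bin_id=6): matches 3 b row(s) → 3 output row(s).
- a row (bin_id=9): no match → kept, b columns NULL.
- a row (bin_id=6): matches 3 b row(s) → 3 output row(s).
- a row (bin_id=9): no match → kept, b columns NULL.
After projecting and ordering:
a.aisle | b.aisle | b.bin_id
A | NULL | NULL
C | A | 9
C | D | 9
C | G | 9
D | NULL | NULL
D | NULL | NULL
G | A | 9
G | D | 9
G | G | 9
G | NULL | NULL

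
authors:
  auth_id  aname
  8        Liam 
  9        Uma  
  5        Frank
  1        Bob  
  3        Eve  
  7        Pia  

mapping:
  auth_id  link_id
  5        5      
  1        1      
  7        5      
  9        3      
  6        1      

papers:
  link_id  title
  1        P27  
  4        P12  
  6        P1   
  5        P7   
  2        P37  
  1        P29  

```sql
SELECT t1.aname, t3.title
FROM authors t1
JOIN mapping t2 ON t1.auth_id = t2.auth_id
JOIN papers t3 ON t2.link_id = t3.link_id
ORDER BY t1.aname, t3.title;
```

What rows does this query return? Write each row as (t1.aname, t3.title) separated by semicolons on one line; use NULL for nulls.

(Bob, P27); (Bob, P29); (Frank, P7); (Pia, P7)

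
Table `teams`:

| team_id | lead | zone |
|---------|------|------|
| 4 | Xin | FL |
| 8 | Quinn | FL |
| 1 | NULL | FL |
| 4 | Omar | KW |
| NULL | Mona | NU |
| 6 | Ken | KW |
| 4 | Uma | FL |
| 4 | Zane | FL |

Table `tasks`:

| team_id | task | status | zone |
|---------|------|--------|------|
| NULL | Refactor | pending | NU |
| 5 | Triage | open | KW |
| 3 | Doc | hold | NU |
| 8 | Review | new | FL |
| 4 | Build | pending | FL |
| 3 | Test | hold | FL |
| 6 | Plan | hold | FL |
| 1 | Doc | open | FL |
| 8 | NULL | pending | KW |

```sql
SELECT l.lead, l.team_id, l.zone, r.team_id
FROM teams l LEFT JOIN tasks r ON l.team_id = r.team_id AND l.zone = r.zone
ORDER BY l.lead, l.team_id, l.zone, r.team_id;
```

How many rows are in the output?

8

LEFT JOIN keeps every row from `teams`; unmatched rows get NULL for `tasks`'s columns.
Matching on l.team_id = r.team_id AND l.zone = r.zone. A NULL in a compared column never satisfies the condition.
- l[0] team_id=4, zone=FL → 1 match(es) in r → 1 row(s).
- l[1] team_id=8, zone=FL → 1 match(es) in r → 1 row(s).
- l[2] team_id=1, zone=FL → 1 match(es) in r → 1 row(s).
- l[3] team_id=4, zone=KW → no match; kept with NULLs on the r side.
- l[4] team_id=NULL, zone=NU → no match; kept with NULLs on the r side.
- l[5] team_id=6, zone=KW → no match; kept with NULLs on the r side.
- l[6] team_id=4, zone=FL → 1 match(es) in r → 1 row(s).
- l[7] team_id=4, zone=FL → 1 match(es) in r → 1 row(s).
Total: 5 matched + 3 padded = 8 rows.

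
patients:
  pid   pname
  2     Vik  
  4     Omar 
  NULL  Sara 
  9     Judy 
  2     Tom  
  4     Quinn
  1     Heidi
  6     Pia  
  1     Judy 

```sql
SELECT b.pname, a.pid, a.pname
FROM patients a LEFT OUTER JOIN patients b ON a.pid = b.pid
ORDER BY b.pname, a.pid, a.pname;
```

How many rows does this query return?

LEFT JOIN keeps every row from `patients a`; unmatched rows get NULL for `patients b`'s columns.
Matching on a.pid = b.pid. A NULL in a compared column never satisfies the condition.
Matched pairs: 14; unmatched a rows kept: 1.
Total: 14 matched + 1 padded = 15 rows.

15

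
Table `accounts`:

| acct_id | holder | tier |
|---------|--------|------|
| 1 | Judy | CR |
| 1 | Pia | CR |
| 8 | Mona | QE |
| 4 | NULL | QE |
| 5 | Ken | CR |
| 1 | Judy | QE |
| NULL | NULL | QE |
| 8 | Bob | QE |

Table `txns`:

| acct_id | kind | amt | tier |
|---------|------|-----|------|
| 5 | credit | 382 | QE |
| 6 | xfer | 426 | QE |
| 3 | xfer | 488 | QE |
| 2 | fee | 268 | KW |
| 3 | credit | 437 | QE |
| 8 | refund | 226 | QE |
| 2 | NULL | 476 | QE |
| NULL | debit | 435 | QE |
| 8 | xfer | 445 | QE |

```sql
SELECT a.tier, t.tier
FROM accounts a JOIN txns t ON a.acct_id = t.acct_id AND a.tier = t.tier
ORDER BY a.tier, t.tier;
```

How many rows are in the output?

4

INNER JOIN keeps only pairs where the ON condition holds.
Matching on a.acct_id = t.acct_id AND a.tier = t.tier. A NULL in a compared column never satisfies the condition.
Matched pairs: 4.
Total: 4 rows.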